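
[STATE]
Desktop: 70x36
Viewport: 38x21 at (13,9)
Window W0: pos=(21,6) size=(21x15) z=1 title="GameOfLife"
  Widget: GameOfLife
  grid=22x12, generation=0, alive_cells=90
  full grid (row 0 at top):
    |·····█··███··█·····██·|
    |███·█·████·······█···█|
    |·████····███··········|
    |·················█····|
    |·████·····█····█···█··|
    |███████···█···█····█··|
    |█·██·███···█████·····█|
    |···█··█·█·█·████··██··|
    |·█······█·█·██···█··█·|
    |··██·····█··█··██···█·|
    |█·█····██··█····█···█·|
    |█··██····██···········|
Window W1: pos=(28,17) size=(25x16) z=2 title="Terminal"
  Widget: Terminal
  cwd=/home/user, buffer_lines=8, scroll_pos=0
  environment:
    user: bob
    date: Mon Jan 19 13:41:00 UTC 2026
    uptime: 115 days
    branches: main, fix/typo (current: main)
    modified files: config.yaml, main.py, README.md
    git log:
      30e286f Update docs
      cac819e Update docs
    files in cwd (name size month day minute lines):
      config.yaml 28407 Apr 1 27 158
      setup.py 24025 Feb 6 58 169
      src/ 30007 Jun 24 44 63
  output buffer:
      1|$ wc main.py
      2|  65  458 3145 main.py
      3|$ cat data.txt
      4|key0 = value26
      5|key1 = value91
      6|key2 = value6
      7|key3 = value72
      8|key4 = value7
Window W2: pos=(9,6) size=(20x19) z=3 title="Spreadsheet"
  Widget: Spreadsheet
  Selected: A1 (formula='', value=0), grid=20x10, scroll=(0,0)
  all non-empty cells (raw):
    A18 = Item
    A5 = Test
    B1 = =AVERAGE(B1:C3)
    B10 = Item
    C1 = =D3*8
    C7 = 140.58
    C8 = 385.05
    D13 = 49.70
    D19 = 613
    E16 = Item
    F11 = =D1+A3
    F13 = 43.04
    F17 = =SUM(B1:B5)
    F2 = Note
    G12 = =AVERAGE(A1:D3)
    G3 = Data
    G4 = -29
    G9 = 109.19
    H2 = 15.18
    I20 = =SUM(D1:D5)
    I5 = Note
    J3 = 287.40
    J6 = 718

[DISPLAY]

               ┃            ┃         
    A       B  ┃██·······█··┃         
---------------┃·███········┃         
      [0]#CIRC!┃·········█··┃         
        0      ┃··█····█···█┃         
        0      ┃··█···█····█┃         
        0      ┃···█████····┃         
 Test          ┃█·█·████··██┃         
        0      ┃━━━━━━━━━━━━━━━━━━━━━━
        0      ┃ Terminal             
        0      ┃──────────────────────
        0      ┃$ wc main.py          
        0Item  ┃  65  458 3145 main.py
        0      ┃$ cat data.txt        
        0      ┃key0 = value26        
━━━━━━━━━━━━━━━┛key1 = value91        
               ┃key2 = value6         
               ┃key3 = value72        
               ┃key4 = value7         
               ┃$ █                   
               ┃                      


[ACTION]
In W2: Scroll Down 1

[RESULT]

               ┃            ┃         
    A       B  ┃██·······█··┃         
---------------┃·███········┃         
        0      ┃·········█··┃         
        0      ┃··█····█···█┃         
        0      ┃··█···█····█┃         
 Test          ┃···█████····┃         
        0      ┃█·█·████··██┃         
        0      ┃━━━━━━━━━━━━━━━━━━━━━━
        0      ┃ Terminal             
        0      ┃──────────────────────
        0Item  ┃$ wc main.py          
        0      ┃  65  458 3145 main.py
        0      ┃$ cat data.txt        
        0      ┃key0 = value26        
━━━━━━━━━━━━━━━┛key1 = value91        
               ┃key2 = value6         
               ┃key3 = value72        
               ┃key4 = value7         
               ┃$ █                   
               ┃                      


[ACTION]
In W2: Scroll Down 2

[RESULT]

               ┃            ┃         
    A       B  ┃██·······█··┃         
---------------┃·███········┃         
        0      ┃·········█··┃         
 Test          ┃··█····█···█┃         
        0      ┃··█···█····█┃         
        0      ┃···█████····┃         
        0      ┃█·█·████··██┃         
        0      ┃━━━━━━━━━━━━━━━━━━━━━━
        0Item  ┃ Terminal             
        0      ┃──────────────────────
        0      ┃$ wc main.py          
        0      ┃  65  458 3145 main.py
        0      ┃$ cat data.txt        
        0      ┃key0 = value26        
━━━━━━━━━━━━━━━┛key1 = value91        
               ┃key2 = value6         
               ┃key3 = value72        
               ┃key4 = value7         
               ┃$ █                   
               ┃                      


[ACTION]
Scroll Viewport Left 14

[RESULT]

         ┃A1:               ┃         
         ┃       A       B  ┃██·······
         ┃------------------┃·███·····
         ┃  4        0      ┃·········
         ┃  5 Test          ┃··█····█·
         ┃  6        0      ┃··█···█··
         ┃  7        0      ┃···█████·
         ┃  8        0      ┃█·█·████·
         ┃  9        0      ┃━━━━━━━━━
         ┃ 10        0Item  ┃ Terminal
         ┃ 11        0      ┃─────────
         ┃ 12        0      ┃$ wc main
         ┃ 13        0      ┃  65  458
         ┃ 14        0      ┃$ cat dat
         ┃ 15        0      ┃key0 = va
         ┗━━━━━━━━━━━━━━━━━━┛key1 = va
                            ┃key2 = va
                            ┃key3 = va
                            ┃key4 = va
                            ┃$ █      
                            ┃         


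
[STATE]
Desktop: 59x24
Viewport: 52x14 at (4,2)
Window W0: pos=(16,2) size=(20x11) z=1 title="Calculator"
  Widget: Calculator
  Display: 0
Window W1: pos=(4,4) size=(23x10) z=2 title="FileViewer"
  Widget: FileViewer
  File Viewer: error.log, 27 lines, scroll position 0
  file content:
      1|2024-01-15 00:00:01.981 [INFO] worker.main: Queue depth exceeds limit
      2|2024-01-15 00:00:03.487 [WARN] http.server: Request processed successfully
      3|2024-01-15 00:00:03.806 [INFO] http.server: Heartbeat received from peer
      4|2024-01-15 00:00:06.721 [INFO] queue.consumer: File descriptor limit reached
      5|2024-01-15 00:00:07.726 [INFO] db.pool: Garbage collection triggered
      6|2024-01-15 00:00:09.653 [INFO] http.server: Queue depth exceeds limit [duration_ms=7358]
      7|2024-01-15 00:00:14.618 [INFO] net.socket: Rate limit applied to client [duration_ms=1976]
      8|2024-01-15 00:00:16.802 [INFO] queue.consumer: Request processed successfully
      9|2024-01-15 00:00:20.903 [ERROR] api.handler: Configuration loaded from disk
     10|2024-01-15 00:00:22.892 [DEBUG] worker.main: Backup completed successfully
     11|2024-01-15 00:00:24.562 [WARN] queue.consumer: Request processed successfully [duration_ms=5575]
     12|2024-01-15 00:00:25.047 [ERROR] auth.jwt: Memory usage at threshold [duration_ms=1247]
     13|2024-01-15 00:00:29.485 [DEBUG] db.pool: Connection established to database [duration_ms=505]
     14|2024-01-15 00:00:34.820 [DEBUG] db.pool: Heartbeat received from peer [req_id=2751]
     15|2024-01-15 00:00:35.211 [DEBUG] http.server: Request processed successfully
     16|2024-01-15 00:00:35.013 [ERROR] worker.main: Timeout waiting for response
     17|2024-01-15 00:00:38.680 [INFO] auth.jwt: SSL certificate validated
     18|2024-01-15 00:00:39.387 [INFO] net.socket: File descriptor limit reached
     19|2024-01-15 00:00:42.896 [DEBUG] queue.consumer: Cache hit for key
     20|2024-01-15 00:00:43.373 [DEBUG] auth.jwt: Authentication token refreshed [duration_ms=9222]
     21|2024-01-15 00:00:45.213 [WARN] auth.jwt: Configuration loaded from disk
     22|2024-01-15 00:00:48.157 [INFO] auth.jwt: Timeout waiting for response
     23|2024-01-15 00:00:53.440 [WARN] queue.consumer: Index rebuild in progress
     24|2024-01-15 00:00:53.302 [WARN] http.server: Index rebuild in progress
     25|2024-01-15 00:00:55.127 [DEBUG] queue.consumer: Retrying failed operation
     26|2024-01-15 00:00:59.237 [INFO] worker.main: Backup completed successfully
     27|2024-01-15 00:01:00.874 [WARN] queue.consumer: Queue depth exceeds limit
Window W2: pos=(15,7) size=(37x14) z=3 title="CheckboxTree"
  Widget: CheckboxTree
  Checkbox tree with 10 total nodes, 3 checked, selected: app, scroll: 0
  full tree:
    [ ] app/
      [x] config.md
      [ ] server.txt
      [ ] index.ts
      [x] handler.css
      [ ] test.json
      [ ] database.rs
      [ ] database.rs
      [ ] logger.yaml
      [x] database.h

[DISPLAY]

            ┏━━━━━━━━━━━━━━━━━━┓                    
            ┃ Calculator       ┃                    
┏━━━━━━━━━━━━━━━━━━━━━┓────────┨                    
┃ FileViewer          ┃       0┃                    
┠─────────────────────┨──┬───┐ ┃                    
┃2024-01-15┏━━━━━━━━━━━━━━━━━━━━━━━━━━━━━━━━━━━┓    
┃2024-01-15┃ CheckboxTree                      ┃    
┃2024-01-15┠───────────────────────────────────┨    
┃2024-01-15┃>[-] app/                          ┃    
┃2024-01-15┃   [x] config.md                   ┃    
┃2024-01-15┃   [ ] server.txt                  ┃    
┗━━━━━━━━━━┃   [ ] index.ts                    ┃    
           ┃   [x] handler.css                 ┃    
           ┃   [ ] test.json                   ┃    


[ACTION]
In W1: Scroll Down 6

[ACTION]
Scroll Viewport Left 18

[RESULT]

                ┏━━━━━━━━━━━━━━━━━━┓                
                ┃ Calculator       ┃                
    ┏━━━━━━━━━━━━━━━━━━━━━┓────────┨                
    ┃ FileViewer          ┃       0┃                
    ┠─────────────────────┨──┬───┐ ┃                
    ┃2024-01-15┏━━━━━━━━━━━━━━━━━━━━━━━━━━━━━━━━━━━┓
    ┃2024-01-15┃ CheckboxTree                      ┃
    ┃2024-01-15┠───────────────────────────────────┨
    ┃2024-01-15┃>[-] app/                          ┃
    ┃2024-01-15┃   [x] config.md                   ┃
    ┃2024-01-15┃   [ ] server.txt                  ┃
    ┗━━━━━━━━━━┃   [ ] index.ts                    ┃
               ┃   [x] handler.css                 ┃
               ┃   [ ] test.json                   ┃


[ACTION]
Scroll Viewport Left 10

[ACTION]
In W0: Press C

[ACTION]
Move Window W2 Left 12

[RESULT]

                ┏━━━━━━━━━━━━━━━━━━┓                
                ┃ Calculator       ┃                
    ┏━━━━━━━━━━━━━━━━━━━━━┓────────┨                
    ┃ FileViewer          ┃       0┃                
    ┠─────────────────────┨──┬───┐ ┃                
   ┏━━━━━━━━━━━━━━━━━━━━━━━━━━━━━━━━━━━┓            
   ┃ CheckboxTree                      ┃            
   ┠───────────────────────────────────┨            
   ┃>[-] app/                          ┃            
   ┃   [x] config.md                   ┃            
   ┃   [ ] server.txt                  ┃            
   ┃   [ ] index.ts                    ┃            
   ┃   [x] handler.css                 ┃            
   ┃   [ ] test.json                   ┃            


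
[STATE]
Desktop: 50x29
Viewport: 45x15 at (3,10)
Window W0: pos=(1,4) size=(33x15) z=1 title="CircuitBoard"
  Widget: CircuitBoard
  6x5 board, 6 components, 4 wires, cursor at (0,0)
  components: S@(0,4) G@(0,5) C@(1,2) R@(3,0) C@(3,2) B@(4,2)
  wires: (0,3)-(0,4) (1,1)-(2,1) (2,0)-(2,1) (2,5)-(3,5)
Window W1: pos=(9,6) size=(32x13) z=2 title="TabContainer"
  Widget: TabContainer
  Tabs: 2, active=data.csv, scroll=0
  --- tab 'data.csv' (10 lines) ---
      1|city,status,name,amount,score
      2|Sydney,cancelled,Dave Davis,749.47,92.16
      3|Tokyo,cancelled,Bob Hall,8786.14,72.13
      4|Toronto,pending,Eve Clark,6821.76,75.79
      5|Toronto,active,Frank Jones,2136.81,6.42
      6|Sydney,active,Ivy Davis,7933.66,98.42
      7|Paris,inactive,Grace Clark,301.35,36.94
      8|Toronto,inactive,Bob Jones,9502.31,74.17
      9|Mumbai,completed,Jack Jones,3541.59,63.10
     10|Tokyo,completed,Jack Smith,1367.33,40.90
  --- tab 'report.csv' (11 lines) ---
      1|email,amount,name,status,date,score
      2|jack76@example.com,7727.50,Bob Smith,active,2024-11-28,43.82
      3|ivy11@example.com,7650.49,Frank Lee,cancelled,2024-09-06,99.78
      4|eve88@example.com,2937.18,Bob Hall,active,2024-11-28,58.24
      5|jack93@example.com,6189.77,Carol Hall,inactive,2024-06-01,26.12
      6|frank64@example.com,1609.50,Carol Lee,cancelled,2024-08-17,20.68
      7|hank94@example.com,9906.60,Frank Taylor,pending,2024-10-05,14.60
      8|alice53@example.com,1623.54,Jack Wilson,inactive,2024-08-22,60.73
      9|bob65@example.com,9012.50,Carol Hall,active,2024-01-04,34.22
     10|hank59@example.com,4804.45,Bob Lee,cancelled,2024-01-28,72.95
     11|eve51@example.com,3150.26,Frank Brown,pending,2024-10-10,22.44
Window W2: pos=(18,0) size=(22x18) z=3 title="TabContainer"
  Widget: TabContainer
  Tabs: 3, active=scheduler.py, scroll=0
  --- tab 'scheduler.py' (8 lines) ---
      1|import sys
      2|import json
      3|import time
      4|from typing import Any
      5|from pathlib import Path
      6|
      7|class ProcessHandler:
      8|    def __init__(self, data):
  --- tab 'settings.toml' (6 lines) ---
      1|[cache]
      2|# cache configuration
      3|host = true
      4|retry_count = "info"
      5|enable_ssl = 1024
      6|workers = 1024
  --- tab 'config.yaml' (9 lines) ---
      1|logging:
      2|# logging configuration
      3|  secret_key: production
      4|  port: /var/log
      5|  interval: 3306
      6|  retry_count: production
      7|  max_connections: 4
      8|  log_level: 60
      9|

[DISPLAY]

      ┃────────┃                    ┃┃       
      ┃city,sta┃class ProcessHandler┃┃       
   · ─┃Sydney,c┃    def __init__(sel┃┃       
      ┃Tokyo,ca┃                    ┃┃       
   R  ┃Toronto,┃                    ┃┃       
      ┃Toronto,┃                    ┃┃       
      ┃Sydney,a┃                    ┃┃       
ursor:┃Paris,in┗━━━━━━━━━━━━━━━━━━━━┛┃       
━━━━━━┗━━━━━━━━━━━━━━━━━━━━━━━━━━━━━━┛       
                                             
                                             
                                             
                                             
                                             
                                             


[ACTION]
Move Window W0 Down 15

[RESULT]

      ┃────────┃                    ┃┃       
      ┃city,sta┃class ProcessHandler┃┃       
      ┃Sydney,c┃    def __init__(sel┃┃       
      ┃Tokyo,ca┃                    ┃┃       
━━━━━━┃Toronto,┃                    ┃┃       
Circui┃Toronto,┃                    ┃┃       
──────┃Sydney,a┃                    ┃┃       
  0 1 ┃Paris,in┗━━━━━━━━━━━━━━━━━━━━┛┃       
  [.] ┗━━━━━━━━━━━━━━━━━━━━━━━━━━━━━━┛       
                              ┃              
       ·   C                  ┃              
       │                      ┃              
   · ─ ·               ·      ┃              
                       │      ┃              
   R       C           ·      ┃              


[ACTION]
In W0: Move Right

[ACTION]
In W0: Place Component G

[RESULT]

      ┃────────┃                    ┃┃       
      ┃city,sta┃class ProcessHandler┃┃       
      ┃Sydney,c┃    def __init__(sel┃┃       
      ┃Tokyo,ca┃                    ┃┃       
━━━━━━┃Toronto,┃                    ┃┃       
Circui┃Toronto,┃                    ┃┃       
──────┃Sydney,a┃                    ┃┃       
  0 1 ┃Paris,in┗━━━━━━━━━━━━━━━━━━━━┛┃       
      ┗━━━━━━━━━━━━━━━━━━━━━━━━━━━━━━┛       
                              ┃              
       ·   C                  ┃              
       │                      ┃              
   · ─ ·               ·      ┃              
                       │      ┃              
   R       C           ·      ┃              


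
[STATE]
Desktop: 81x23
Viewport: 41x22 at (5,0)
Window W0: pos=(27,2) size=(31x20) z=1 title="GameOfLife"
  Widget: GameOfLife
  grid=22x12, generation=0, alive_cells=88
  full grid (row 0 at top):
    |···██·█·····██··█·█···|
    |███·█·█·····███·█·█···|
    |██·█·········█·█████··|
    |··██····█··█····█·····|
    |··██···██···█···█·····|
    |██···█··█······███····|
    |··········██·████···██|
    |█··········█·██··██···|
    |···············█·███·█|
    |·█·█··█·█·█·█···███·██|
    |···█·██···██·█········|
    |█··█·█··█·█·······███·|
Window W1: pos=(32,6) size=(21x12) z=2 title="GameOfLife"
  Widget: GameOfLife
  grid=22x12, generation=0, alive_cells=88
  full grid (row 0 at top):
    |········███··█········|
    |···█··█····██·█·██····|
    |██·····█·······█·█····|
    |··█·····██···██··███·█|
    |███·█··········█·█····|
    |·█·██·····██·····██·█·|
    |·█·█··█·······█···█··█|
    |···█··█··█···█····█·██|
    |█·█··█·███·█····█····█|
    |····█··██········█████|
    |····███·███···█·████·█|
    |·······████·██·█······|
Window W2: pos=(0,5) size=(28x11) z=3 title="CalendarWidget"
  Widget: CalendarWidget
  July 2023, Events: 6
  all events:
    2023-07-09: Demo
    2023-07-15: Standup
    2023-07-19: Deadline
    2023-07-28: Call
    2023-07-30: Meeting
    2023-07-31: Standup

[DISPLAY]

                                         
                                         
                      ┏━━━━━━━━━━━━━━━━━━
                      ┃ GameOfLife       
                      ┠──────────────────
━━━━━━━━━━━━━━━━━━━━━━┓Gen: 0            
endarWidget           ┃···█┏━━━━━━━━━━━━━
──────────────────────┨███·┃ GameOfLife  
    July 2023         ┃██·█┠─────────────
u We Th Fr Sa Su      ┃··██┃Gen: 0       
            1  2      ┃··██┃█·····█······
4  5  6  7  8  9*     ┃██··┃·█·····██···█
1 12 13 14 15* 16     ┃····┃██·█·········
8 19* 20 21 22 23     ┃█···┃█·██·····██··
5 26 27 28* 29 30*    ┃····┃█·█··█·······
━━━━━━━━━━━━━━━━━━━━━━┛·█·█┃··█··█··█···█
                      ┃···█┃·█··█·███·█··
                      ┃█··█┗━━━━━━━━━━━━━
                      ┃                  
                      ┃                  
                      ┃                  
                      ┗━━━━━━━━━━━━━━━━━━


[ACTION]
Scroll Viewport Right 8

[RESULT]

                                         
                                         
              ┏━━━━━━━━━━━━━━━━━━━━━━━━━━
              ┃ GameOfLife               
              ┠──────────────────────────
━━━━━━━━━━━━━━┓Gen: 0                    
get           ┃···█┏━━━━━━━━━━━━━━━━━━━┓ 
──────────────┨███·┃ GameOfLife        ┃ 
 2023         ┃██·█┠───────────────────┨ 
Fr Sa Su      ┃··██┃Gen: 0             ┃ 
    1  2      ┃··██┃█·····█·······█·█··┃ 
 7  8  9*     ┃██··┃·█·····██···██··███┃ 
14 15* 16     ┃····┃██·█··········█·█··┃ 
 21 22 23     ┃█···┃█·██·····██·····██·┃ 
28* 29 30*    ┃····┃█·█··█·······█···█·┃ 
━━━━━━━━━━━━━━┛·█·█┃··█··█··█···█····█·┃ 
              ┃···█┃·█··█·███·█····█···┃ 
              ┃█··█┗━━━━━━━━━━━━━━━━━━━┛ 
              ┃                          
              ┃                          
              ┃                          
              ┗━━━━━━━━━━━━━━━━━━━━━━━━━━


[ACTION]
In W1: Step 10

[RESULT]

                                         
                                         
              ┏━━━━━━━━━━━━━━━━━━━━━━━━━━
              ┃ GameOfLife               
              ┠──────────────────────────
━━━━━━━━━━━━━━┓Gen: 0                    
get           ┃···█┏━━━━━━━━━━━━━━━━━━━┓ 
──────────────┨███·┃ GameOfLife        ┃ 
 2023         ┃██·█┠───────────────────┨ 
Fr Sa Su      ┃··██┃Gen: 10            ┃ 
    1  2      ┃··██┃···█···█··█████····┃ 
 7  8  9*     ┃██··┃············██···█·┃ 
14 15* 16     ┃····┃···██······█·█·····┃ 
 21 22 23     ┃█···┃·····█·······█·····┃ 
28* 29 30*    ┃····┃···█···██····█·····┃ 
━━━━━━━━━━━━━━┛·█·█┃█············█·····┃ 
              ┃···█┃·······██··········┃ 
              ┃█··█┗━━━━━━━━━━━━━━━━━━━┛ 
              ┃                          
              ┃                          
              ┃                          
              ┗━━━━━━━━━━━━━━━━━━━━━━━━━━


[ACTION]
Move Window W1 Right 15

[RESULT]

                                         
                                         
              ┏━━━━━━━━━━━━━━━━━━━━━━━━━━
              ┃ GameOfLife               
              ┠──────────────────────────
━━━━━━━━━━━━━━┓Gen: 0                    
get           ┃···██·█·····██··█·█┏━━━━━━
──────────────┨███·█·█·····███·█·█┃ GameO
 2023         ┃██·█·········█·████┠──────
Fr Sa Su      ┃··██····█··█····█··┃Gen: 1
    1  2      ┃··██···██···█···█··┃···█··
 7  8  9*     ┃██···█··█······███·┃······
14 15* 16     ┃··········██·████··┃···██·
 21 22 23     ┃█··········█·██··██┃·····█
28* 29 30*    ┃···············█·██┃···█··
━━━━━━━━━━━━━━┛·█·█··█·█·█·█···███┃█·····
              ┃···█·██···██·█·····┃······
              ┃█··█·█··█·█·······█┗━━━━━━
              ┃                          
              ┃                          
              ┃                          
              ┗━━━━━━━━━━━━━━━━━━━━━━━━━━


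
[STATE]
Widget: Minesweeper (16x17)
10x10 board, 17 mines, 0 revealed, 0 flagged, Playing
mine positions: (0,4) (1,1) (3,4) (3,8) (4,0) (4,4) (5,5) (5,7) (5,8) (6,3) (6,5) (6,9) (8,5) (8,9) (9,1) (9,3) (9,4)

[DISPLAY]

■■■■■■■■■■      
■■■■■■■■■■      
■■■■■■■■■■      
■■■■■■■■■■      
■■■■■■■■■■      
■■■■■■■■■■      
■■■■■■■■■■      
■■■■■■■■■■      
■■■■■■■■■■      
■■■■■■■■■■      
                
                
                
                
                
                
                


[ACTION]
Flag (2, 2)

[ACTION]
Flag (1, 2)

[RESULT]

■■■■■■■■■■      
■■⚑■■■■■■■      
■■⚑■■■■■■■      
■■■■■■■■■■      
■■■■■■■■■■      
■■■■■■■■■■      
■■■■■■■■■■      
■■■■■■■■■■      
■■■■■■■■■■      
■■■■■■■■■■      
                
                
                
                
                
                
                


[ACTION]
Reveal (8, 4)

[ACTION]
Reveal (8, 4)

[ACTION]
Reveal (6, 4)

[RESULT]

■■■■■■■■■■      
■■⚑■■■■■■■      
■■⚑■■■■■■■      
■■■■■■■■■■      
■■■■■■■■■■      
■■■■■■■■■■      
■■■■3■■■■■      
■■■■■■■■■■      
■■■■3■■■■■      
■■■■■■■■■■      
                
                
                
                
                
                
                


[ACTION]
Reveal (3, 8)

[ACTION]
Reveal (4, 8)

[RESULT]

■■■■✹■■■■■      
■✹⚑■■■■■■■      
■■⚑■■■■■■■      
■■■■✹■■■✹■      
✹■■■✹■■■■■      
■■■■■✹■✹✹■      
■■■✹3✹■■■✹      
■■■■■■■■■■      
■■■■3✹■■■✹      
■✹■✹✹■■■■■      
                
                
                
                
                
                
                


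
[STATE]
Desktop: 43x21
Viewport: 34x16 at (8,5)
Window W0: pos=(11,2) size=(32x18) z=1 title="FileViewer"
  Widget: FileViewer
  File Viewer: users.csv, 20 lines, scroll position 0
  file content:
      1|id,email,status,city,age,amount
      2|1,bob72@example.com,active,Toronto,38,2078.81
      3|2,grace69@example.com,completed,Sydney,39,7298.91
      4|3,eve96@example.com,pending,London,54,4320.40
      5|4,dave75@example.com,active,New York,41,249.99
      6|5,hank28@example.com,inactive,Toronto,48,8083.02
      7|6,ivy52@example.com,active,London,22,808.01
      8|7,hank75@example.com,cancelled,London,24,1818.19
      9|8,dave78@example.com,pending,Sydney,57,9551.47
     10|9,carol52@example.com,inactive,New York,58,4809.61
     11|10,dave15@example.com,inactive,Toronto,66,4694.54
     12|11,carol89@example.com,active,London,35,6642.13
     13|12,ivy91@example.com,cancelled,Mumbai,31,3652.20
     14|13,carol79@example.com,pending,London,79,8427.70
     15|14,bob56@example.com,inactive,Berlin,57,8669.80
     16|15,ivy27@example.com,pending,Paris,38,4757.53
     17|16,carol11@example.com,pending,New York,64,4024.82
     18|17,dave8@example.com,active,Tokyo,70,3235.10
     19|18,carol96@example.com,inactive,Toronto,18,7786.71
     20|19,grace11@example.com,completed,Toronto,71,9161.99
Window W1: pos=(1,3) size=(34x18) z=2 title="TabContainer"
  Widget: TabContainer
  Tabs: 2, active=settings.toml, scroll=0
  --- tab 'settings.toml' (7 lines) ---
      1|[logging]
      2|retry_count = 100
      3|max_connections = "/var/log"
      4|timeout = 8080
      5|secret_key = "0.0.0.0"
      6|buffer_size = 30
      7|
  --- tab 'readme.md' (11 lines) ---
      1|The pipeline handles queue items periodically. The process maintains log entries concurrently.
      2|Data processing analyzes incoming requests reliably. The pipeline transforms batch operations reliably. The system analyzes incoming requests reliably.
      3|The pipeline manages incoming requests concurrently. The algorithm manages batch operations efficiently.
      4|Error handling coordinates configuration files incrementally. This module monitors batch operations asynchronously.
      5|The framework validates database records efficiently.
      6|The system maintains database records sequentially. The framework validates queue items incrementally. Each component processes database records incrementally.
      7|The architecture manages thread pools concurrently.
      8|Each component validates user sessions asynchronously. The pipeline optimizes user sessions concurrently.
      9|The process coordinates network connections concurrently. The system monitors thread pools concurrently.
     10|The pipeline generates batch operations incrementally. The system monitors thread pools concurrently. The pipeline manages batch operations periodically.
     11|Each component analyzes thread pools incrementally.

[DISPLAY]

──────────────────────────┨e,amou▲
ngs.toml]│ readme.md      ┃ive,To█
──────────────────────────┃omplet░
ng]                       ┃ding,L░
count = 100               ┃tive,N░
nnections = "/var/log"    ┃active░
t = 8080                  ┃ive,Lo░
_key = "0.0.0.0"          ┃ncelle░
_size = 30                ┃nding,░
                          ┃nactiv░
                          ┃nactiv░
                          ┃active░
                          ┃ncelle░
                          ┃pendin▼
                          ┃━━━━━━━
━━━━━━━━━━━━━━━━━━━━━━━━━━┛       


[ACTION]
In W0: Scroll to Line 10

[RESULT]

──────────────────────────┨ive,Lo▲
ngs.toml]│ readme.md      ┃ncelle░
──────────────────────────┃nding,░
ng]                       ┃nactiv░
count = 100               ┃nactiv░
nnections = "/var/log"    ┃active░
t = 8080                  ┃ncelle░
_key = "0.0.0.0"          ┃pendin░
_size = 30                ┃active░
                          ┃nding,░
                          ┃pendin░
                          ┃tive,T░
                          ┃inacti█
                          ┃comple▼
                          ┃━━━━━━━
━━━━━━━━━━━━━━━━━━━━━━━━━━┛       


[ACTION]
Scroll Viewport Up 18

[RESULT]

                                  
                                  
   ┏━━━━━━━━━━━━━━━━━━━━━━━━━━━━━━
━━━━━━━━━━━━━━━━━━━━━━━━━━┓       
ntainer                   ┃───────
──────────────────────────┨ive,Lo▲
ngs.toml]│ readme.md      ┃ncelle░
──────────────────────────┃nding,░
ng]                       ┃nactiv░
count = 100               ┃nactiv░
nnections = "/var/log"    ┃active░
t = 8080                  ┃ncelle░
_key = "0.0.0.0"          ┃pendin░
_size = 30                ┃active░
                          ┃nding,░
                          ┃pendin░


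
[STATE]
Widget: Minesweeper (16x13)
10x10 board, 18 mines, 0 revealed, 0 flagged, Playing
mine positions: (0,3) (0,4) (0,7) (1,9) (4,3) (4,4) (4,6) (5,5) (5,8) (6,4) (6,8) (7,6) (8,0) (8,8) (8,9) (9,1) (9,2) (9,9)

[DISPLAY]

■■■■■■■■■■      
■■■■■■■■■■      
■■■■■■■■■■      
■■■■■■■■■■      
■■■■■■■■■■      
■■■■■■■■■■      
■■■■■■■■■■      
■■■■■■■■■■      
■■■■■■■■■■      
■■■■■■■■■■      
                
                
                


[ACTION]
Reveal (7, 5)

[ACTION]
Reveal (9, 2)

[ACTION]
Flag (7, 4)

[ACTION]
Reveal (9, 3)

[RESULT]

■■■✹✹■■✹■■      
■■■■■■■■■✹      
■■■■■■■■■■      
■■■■■■■■■■      
■■■✹✹■✹■■■      
■■■■■✹■■✹■      
■■■■✹■■■✹■      
■■■■■2✹■■■      
✹■■■■■■■✹✹      
■✹✹■■■■■■✹      
                
                
                


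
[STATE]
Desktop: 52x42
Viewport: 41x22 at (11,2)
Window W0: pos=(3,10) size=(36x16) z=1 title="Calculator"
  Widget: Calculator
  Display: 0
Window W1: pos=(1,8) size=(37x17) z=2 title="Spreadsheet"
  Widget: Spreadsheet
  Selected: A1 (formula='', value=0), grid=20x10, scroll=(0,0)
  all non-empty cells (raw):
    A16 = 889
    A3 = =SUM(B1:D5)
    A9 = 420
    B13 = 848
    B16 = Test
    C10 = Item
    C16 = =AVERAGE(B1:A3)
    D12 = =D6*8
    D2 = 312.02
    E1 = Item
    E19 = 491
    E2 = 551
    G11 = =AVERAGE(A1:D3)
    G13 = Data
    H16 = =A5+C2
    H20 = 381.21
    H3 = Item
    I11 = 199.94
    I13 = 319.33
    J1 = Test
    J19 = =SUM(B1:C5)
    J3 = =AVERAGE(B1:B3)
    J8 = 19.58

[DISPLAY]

                                         
                                         
                                         
                                         
                                         
                                         
━━━━━━━━━━━━━━━━━━━━━━━━━━┓              
eet                       ┃              
──────────────────────────┨┓             
                          ┃┃             
      B       C       D   ┃┨             
--------------------------┃┃             
[0]       0       0       ┃┃             
  0       0       0  312.0┃┃             
.02       0       0       ┃┃             
  0       0       0       ┃┃             
  0       0       0       ┃┃             
  0       0       0       ┃┃             
  0       0       0       ┃┃             
  0       0       0       ┃┃             
420       0       0       ┃┃             
  0       0Item           ┃┃             


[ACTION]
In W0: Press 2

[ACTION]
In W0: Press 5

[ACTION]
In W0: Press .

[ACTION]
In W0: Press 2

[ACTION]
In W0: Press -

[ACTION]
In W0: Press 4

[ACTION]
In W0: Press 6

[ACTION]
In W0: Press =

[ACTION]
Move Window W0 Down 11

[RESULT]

                                         
                                         
                                         
                                         
                                         
                                         
━━━━━━━━━━━━━━━━━━━━━━━━━━┓              
eet                       ┃              
──────────────────────────┨              
                          ┃              
      B       C       D   ┃              
--------------------------┃              
[0]       0       0       ┃              
  0       0       0  312.0┃              
.02       0       0       ┃              
  0       0       0       ┃              
  0       0       0       ┃              
  0       0       0       ┃              
  0       0       0       ┃              
  0       0       0       ┃┓             
420       0       0       ┃┃             
  0       0Item           ┃┨             


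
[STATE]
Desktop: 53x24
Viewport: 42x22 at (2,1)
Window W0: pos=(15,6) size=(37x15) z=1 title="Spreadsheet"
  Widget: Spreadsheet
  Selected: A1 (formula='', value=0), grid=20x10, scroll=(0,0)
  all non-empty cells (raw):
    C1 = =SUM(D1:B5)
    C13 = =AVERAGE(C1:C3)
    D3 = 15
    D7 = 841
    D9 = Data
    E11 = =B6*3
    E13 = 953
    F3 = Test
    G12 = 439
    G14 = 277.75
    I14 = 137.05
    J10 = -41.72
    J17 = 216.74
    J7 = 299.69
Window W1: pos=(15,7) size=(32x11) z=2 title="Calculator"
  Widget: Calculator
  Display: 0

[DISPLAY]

                                          
                                          
                                          
                                          
                                          
             ┏━━━━━━━━━━━━━━━━━━━━━━━━━━━━
             ┏━━━━━━━━━━━━━━━━━━━━━━━━━━━━
             ┃ Calculator                 
             ┠────────────────────────────
             ┃                            
             ┃┌───┬───┬───┬───┐           
             ┃│ 7 │ 8 │ 9 │ ÷ │           
             ┃├───┼───┼───┼───┤           
             ┃│ 4 │ 5 │ 6 │ × │           
             ┃├───┼───┼───┼───┤           
             ┃│ 1 │ 2 │ 3 │ - │           
             ┗━━━━━━━━━━━━━━━━━━━━━━━━━━━━
             ┃  7        0       0       0
             ┃  8        0       0       0
             ┗━━━━━━━━━━━━━━━━━━━━━━━━━━━━
                                          
                                          


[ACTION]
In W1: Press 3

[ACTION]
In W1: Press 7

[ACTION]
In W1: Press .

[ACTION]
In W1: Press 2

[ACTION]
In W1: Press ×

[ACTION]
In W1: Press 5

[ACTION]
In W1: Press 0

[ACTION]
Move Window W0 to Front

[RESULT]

                                          
                                          
                                          
                                          
                                          
             ┏━━━━━━━━━━━━━━━━━━━━━━━━━━━━
             ┃ Spreadsheet                
             ┠────────────────────────────
             ┃A1:                         
             ┃       A       B       C    
             ┃----------------------------
             ┃  1      [0]       0#CIRC!  
             ┃  2        0       0       0
             ┃  3        0       0       0
             ┃  4        0       0       0
             ┃  5        0       0       0
             ┃  6        0       0       0
             ┃  7        0       0       0
             ┃  8        0       0       0
             ┗━━━━━━━━━━━━━━━━━━━━━━━━━━━━
                                          
                                          
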